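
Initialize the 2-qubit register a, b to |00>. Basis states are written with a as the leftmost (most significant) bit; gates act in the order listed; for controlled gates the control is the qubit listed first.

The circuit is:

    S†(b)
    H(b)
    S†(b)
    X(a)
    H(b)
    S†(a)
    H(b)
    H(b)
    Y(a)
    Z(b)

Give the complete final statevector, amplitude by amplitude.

After the circuit, the state carries amplitude -1/2 + I/2 on |00>, 1/2 + I/2 on |01>, 0 on |10>, 0 on |11>.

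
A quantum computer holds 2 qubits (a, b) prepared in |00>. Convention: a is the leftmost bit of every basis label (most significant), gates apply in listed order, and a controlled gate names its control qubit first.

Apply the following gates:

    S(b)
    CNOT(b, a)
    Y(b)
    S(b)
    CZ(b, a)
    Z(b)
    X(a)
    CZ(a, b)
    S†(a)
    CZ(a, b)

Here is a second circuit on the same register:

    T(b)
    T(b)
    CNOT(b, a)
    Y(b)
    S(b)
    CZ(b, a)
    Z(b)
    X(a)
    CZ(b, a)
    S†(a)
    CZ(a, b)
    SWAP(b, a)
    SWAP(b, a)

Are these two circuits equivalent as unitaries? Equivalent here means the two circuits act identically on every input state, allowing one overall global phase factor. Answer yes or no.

Yes, they are equivalent — the unitaries differ by at most a global phase.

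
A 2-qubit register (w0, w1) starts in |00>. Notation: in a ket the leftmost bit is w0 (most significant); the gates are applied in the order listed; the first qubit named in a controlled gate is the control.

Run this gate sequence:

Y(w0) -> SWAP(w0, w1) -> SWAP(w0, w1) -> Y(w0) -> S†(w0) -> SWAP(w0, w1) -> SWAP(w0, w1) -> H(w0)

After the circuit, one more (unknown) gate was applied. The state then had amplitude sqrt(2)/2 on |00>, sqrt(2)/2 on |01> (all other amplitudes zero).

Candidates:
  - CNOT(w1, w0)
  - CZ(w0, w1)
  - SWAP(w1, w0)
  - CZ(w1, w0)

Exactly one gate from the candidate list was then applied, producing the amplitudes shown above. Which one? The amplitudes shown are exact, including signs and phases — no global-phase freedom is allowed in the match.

The unique candidate consistent with the amplitudes is SWAP(w1, w0).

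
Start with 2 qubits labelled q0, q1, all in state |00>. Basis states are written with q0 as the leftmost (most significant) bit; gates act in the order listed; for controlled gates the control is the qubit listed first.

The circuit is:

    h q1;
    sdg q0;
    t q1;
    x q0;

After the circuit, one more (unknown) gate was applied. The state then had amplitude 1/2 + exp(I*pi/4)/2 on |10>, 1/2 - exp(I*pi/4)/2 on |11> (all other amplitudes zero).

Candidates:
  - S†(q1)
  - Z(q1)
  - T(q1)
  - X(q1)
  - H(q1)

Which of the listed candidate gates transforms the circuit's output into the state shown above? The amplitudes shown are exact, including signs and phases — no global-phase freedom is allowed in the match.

It was H(q1) that produced the state shown.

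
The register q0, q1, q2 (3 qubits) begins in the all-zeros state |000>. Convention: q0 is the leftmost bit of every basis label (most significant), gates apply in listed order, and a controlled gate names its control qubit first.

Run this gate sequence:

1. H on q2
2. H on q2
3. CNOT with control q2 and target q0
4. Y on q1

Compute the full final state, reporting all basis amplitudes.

After the circuit, the state carries amplitude I on |010>, and 0 on every other basis state. Key observation: gates 1-2 undo each other exactly, leaving only the rest of the circuit to track.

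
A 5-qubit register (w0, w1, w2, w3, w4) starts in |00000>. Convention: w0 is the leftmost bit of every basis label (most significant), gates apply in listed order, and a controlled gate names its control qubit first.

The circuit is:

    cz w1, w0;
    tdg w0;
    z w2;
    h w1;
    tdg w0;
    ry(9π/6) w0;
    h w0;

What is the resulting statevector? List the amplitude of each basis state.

After the circuit, the state carries amplitude -sqrt(2)/2 on |10000>, -sqrt(2)/2 on |11000>, and 0 on every other basis state.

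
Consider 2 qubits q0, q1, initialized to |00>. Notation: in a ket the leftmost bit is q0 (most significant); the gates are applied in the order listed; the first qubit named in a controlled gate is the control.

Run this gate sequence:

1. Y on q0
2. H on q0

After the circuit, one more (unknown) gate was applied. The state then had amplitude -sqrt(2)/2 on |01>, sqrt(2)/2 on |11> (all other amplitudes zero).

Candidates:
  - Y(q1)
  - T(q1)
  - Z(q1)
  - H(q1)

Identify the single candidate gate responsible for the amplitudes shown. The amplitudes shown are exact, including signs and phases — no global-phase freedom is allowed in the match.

It was Y(q1) that produced the state shown.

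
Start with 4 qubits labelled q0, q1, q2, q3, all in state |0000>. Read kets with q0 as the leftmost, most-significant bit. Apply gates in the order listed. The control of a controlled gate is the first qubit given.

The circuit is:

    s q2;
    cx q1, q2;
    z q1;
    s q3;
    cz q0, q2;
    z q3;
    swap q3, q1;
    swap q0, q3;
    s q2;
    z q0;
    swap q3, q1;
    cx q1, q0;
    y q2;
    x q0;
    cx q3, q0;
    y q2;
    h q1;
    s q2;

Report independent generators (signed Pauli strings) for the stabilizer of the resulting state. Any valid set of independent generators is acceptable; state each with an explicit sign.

The final state is stabilized by the group generated by +IXII, -ZIII, +IIZI, +IIIZ; other independent generating sets are equally valid.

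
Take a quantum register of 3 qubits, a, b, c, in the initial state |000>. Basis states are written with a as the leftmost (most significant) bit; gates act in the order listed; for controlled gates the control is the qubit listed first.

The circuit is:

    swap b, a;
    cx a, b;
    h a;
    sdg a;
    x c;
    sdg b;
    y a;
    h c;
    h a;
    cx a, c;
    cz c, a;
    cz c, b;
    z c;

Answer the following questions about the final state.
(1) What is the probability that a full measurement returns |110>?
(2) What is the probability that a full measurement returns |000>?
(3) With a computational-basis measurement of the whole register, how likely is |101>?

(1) Outcome |110> occurs with probability 0.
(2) A full measurement returns |000> with probability 1/4.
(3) A full measurement returns |101> with probability 1/4.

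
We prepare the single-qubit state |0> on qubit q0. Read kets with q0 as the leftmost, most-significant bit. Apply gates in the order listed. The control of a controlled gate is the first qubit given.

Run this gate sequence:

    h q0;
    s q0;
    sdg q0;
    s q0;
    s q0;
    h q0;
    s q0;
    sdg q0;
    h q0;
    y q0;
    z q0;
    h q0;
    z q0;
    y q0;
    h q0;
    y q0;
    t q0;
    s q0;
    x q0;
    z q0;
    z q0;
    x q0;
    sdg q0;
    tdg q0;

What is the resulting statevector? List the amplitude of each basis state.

After the circuit, the state carries amplitude sqrt(2)*I/2 on |0>, -sqrt(2)*I/2 on |1>. Key observation: gates 17-24 undo each other exactly, leaving only the rest of the circuit to track.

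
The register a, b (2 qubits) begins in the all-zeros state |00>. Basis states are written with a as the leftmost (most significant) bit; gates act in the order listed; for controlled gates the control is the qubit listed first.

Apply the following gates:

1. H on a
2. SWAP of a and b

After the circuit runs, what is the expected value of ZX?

In the final state, ZX has expectation 1.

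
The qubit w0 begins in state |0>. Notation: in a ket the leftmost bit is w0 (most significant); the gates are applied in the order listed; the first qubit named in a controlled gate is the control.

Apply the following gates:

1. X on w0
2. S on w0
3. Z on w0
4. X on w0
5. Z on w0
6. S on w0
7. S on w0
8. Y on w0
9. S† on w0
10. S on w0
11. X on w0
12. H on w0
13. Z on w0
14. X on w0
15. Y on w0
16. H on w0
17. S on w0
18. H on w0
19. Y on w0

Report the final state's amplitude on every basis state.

The resulting statevector has amplitude -sqrt(2)/2 on |0>, sqrt(2)/2 on |1>.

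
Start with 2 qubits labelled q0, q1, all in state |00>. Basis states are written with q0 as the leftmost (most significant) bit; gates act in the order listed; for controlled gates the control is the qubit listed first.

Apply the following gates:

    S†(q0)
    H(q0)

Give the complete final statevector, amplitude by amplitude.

The final amplitudes are sqrt(2)/2 on |00>, 0 on |01>, sqrt(2)/2 on |10>, 0 on |11>.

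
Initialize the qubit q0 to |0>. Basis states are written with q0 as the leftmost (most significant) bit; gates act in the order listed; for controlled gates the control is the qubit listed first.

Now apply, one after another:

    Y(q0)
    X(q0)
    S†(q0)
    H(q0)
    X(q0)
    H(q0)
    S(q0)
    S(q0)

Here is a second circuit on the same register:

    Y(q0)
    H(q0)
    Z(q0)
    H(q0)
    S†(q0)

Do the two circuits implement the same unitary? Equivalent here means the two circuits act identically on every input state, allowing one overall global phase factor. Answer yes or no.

Yes — the two circuits implement the same unitary up to a global phase.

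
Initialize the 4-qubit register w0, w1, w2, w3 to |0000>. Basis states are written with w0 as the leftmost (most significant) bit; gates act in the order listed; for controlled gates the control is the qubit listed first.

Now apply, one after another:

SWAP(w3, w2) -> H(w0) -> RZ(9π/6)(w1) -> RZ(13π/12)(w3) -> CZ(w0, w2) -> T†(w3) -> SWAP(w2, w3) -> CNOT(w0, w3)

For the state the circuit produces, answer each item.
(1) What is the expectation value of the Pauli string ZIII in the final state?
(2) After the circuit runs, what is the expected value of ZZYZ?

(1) The expectation value of ZIII is 0.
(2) In the final state, ZZYZ has expectation 0.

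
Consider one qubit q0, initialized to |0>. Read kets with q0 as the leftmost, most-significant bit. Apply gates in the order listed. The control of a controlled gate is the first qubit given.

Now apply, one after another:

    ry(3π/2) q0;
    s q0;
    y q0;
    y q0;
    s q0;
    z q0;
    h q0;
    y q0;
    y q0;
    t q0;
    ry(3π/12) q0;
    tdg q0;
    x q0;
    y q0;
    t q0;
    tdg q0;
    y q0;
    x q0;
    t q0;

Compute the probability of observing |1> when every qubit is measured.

The probability of measuring |1> is sqrt(2)/4 + 1/2. Key observation: steps 12-19 multiply out to the identity, so the circuit reduces to the remaining gates.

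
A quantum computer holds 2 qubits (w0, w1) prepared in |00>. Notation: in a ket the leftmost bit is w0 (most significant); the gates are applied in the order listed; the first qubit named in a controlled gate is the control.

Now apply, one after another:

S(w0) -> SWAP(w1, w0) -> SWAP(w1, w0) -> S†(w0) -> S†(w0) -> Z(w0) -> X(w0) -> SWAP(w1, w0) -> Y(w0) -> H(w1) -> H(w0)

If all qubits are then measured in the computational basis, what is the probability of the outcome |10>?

Outcome |10> occurs with probability 1/4. Key observation: steps 1-4 multiply out to the identity, so the circuit reduces to the remaining gates.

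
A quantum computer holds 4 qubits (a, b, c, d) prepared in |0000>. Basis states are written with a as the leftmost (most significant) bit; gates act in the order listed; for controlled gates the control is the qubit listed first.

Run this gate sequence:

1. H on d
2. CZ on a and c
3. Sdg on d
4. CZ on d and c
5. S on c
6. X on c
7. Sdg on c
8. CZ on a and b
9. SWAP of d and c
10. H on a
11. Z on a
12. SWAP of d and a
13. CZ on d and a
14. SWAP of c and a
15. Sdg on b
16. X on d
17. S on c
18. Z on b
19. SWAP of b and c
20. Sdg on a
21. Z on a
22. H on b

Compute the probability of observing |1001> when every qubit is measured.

A full measurement returns |1001> with probability 1/8.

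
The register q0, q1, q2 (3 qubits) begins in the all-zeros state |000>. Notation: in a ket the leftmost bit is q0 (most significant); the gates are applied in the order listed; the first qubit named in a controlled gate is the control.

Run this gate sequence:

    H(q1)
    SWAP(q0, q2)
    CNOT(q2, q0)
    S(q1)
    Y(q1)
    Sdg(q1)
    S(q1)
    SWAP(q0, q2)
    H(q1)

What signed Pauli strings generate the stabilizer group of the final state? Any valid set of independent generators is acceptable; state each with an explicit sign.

The stabilizer group can be generated by -IYI, +ZII, +IIZ, among other valid generating sets.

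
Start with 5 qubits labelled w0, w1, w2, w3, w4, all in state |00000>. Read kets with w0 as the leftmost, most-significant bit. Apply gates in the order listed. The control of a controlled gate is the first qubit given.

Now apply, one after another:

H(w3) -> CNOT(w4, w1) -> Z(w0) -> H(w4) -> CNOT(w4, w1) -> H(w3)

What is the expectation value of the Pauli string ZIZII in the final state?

In the final state, ZIZII has expectation 1.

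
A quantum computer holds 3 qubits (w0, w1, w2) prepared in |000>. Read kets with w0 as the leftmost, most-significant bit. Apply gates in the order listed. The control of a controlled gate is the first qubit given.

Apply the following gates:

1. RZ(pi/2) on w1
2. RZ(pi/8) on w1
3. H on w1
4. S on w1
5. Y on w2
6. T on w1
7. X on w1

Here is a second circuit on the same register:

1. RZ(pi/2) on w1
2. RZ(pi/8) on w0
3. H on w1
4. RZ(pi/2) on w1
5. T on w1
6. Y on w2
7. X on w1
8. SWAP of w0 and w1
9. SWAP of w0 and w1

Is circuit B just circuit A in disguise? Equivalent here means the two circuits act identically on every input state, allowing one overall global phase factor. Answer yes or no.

No — the two circuits implement different unitaries, even allowing a global phase.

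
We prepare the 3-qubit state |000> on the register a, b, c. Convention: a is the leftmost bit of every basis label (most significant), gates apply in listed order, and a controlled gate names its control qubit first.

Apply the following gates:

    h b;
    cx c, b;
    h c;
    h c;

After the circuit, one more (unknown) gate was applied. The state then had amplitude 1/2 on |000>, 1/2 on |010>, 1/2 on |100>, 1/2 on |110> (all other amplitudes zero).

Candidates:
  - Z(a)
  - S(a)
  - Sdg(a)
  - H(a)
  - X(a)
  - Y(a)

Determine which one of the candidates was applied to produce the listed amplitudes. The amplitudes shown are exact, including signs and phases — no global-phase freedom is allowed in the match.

The unique candidate consistent with the amplitudes is H(a). Key observation: gates 3-4 undo each other exactly, leaving only the rest of the circuit to track.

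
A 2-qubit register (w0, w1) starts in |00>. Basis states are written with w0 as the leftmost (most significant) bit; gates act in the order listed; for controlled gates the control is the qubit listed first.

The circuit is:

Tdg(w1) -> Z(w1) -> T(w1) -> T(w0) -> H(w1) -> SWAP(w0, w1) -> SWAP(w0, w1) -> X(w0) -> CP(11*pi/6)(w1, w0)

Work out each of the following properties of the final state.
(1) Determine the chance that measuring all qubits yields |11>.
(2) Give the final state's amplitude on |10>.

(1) A full measurement returns |11> with probability 1/2.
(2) |10> carries amplitude sqrt(2)/2 in the final state.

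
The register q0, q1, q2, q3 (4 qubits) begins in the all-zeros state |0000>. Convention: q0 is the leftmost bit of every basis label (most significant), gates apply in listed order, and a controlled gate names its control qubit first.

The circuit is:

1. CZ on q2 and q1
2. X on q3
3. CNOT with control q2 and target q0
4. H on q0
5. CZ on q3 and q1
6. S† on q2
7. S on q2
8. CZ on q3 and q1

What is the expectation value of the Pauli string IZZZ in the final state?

The expectation value of IZZZ is -1. Key observation: gates 5-8 undo each other exactly, leaving only the rest of the circuit to track.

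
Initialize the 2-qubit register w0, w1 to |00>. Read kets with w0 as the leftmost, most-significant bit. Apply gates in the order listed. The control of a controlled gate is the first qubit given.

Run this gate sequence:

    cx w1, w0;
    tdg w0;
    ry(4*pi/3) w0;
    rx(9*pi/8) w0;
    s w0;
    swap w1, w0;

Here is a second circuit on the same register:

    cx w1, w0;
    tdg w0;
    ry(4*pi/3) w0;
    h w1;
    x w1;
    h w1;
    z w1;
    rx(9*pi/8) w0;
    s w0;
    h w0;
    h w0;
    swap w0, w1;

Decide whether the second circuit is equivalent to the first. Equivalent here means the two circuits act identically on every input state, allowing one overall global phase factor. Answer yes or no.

Yes — the two circuits implement the same unitary up to a global phase.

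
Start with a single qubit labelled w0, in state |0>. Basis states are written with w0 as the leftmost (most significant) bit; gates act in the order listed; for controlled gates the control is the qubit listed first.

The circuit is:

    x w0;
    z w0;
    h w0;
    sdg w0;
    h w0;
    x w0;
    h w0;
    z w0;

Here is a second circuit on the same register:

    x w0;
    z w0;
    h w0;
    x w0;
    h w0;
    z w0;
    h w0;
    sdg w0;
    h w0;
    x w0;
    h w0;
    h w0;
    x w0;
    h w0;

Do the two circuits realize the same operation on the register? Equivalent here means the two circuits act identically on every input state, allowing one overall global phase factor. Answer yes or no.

Yes, they are equivalent — the unitaries differ by at most a global phase.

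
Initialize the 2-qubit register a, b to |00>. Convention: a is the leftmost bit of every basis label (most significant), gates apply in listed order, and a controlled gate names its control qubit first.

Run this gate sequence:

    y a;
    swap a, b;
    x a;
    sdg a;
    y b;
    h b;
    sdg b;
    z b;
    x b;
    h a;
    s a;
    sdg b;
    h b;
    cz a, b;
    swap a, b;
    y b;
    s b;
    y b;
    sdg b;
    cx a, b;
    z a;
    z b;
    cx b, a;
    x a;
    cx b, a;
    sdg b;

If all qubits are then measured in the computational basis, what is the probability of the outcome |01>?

The probability of measuring |01> is 1/2.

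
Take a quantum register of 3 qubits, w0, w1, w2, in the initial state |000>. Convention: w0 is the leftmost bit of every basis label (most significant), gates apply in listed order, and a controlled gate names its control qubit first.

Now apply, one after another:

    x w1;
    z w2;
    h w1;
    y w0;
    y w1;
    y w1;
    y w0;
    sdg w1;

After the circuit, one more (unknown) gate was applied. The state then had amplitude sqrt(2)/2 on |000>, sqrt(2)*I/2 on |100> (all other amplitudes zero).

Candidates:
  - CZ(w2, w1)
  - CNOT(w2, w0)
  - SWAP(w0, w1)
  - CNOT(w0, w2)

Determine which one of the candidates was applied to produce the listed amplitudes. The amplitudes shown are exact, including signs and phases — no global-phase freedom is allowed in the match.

The unique candidate consistent with the amplitudes is SWAP(w0, w1).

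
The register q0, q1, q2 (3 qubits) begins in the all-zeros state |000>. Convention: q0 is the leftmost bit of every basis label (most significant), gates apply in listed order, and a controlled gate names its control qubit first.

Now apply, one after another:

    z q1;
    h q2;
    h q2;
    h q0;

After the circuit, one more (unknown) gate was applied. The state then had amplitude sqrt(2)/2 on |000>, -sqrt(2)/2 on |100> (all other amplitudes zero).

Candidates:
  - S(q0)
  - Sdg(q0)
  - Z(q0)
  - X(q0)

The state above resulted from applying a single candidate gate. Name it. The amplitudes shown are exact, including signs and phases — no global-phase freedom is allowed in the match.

The applied gate was Z(q0). Key observation: the block from step 2 through step 3 cancels to the identity and can be dropped.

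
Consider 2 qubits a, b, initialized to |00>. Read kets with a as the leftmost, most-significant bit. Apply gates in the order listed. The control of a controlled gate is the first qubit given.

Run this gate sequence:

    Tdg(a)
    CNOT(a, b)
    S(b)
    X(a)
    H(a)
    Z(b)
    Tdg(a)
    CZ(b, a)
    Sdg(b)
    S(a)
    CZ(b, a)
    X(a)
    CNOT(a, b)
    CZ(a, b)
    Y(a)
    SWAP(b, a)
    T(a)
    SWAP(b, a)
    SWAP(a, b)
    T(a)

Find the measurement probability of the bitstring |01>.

A full measurement returns |01> with probability 1/2.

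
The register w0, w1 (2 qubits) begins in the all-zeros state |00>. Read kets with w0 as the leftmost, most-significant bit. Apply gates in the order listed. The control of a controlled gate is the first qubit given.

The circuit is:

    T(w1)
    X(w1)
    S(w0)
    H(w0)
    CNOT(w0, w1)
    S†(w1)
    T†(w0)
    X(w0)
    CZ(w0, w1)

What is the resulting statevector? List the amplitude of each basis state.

After the circuit, the state carries amplitude -sqrt(2)*exp(3*I*pi/4)/2 on |00>, 0 on |01>, 0 on |10>, sqrt(2)*I/2 on |11>.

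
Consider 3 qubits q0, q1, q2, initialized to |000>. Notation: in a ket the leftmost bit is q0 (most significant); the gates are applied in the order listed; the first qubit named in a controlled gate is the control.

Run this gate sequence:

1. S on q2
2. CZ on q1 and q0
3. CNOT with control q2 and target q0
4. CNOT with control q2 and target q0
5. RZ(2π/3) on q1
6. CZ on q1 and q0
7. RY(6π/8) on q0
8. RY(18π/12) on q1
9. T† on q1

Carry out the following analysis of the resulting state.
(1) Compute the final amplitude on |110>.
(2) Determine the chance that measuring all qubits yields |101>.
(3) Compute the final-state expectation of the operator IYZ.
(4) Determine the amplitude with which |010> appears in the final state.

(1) The final state's coefficient on |110> equals -sqrt(2*sqrt(2) + 4)*exp(5*I*pi/12)/4.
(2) A full measurement returns |101> with probability 0.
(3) The expectation value of IYZ is sqrt(2)/2.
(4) |010> carries amplitude -sqrt(4 - 2*sqrt(2))*exp(5*I*pi/12)/4 in the final state.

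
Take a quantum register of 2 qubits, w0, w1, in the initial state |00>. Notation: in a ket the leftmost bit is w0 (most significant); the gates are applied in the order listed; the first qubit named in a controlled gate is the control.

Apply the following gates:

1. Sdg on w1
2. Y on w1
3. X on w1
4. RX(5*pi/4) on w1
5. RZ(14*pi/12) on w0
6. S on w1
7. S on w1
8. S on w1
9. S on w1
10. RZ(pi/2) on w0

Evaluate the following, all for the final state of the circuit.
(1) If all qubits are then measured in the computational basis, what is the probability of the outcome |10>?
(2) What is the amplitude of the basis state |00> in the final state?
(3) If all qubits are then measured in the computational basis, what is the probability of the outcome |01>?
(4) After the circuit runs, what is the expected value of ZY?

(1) Outcome |10> occurs with probability 0. Key observation: the block from step 6 through step 9 cancels to the identity and can be dropped.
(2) The final state's coefficient on |00> equals sqrt(2 - sqrt(2))*exp(2*I*pi/3)/2.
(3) A full measurement returns |01> with probability sqrt(2)/4 + 1/2.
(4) The observable ZY averages to sqrt(2)/2.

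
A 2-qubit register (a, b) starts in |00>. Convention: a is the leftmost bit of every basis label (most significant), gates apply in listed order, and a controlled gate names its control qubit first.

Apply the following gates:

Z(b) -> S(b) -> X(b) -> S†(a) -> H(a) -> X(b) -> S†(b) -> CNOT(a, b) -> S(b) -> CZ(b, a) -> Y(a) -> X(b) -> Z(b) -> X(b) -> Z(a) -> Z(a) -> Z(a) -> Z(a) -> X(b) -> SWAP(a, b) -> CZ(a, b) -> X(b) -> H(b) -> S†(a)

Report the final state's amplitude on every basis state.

The final amplitudes are -1/2 on |00>, 1/2 on |01>, 1/2 on |10>, 1/2 on |11>. Key observation: steps 14-19 multiply out to the identity, so the circuit reduces to the remaining gates.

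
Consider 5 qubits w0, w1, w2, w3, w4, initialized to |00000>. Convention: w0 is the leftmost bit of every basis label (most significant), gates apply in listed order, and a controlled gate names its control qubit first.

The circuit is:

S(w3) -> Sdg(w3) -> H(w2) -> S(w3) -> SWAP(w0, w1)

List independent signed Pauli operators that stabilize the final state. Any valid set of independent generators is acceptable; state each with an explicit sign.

The final state is stabilized by the group generated by +IIXII, +ZIIII, +IZIII, +IIIZI, +IIIIZ; other independent generating sets are equally valid. Key observation: steps 1-2 multiply out to the identity, so the circuit reduces to the remaining gates.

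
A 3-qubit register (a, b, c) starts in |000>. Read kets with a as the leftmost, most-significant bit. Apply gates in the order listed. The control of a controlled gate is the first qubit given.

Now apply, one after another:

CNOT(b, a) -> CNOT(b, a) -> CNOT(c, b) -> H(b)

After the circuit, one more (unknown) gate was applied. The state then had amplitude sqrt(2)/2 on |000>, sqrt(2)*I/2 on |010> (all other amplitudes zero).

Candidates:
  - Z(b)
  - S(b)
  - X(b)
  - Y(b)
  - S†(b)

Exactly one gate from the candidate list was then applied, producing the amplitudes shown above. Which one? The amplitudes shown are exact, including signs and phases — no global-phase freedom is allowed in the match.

It was S(b) that produced the state shown. Key observation: the block from step 1 through step 2 cancels to the identity and can be dropped.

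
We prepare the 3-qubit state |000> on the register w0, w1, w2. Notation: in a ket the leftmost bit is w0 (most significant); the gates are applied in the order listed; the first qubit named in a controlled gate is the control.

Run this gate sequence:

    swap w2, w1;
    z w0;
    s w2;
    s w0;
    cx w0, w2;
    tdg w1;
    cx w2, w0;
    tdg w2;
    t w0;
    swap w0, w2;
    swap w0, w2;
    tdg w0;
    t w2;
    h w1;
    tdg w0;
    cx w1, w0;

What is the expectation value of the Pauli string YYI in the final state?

The observable YYI averages to -1. Key observation: the block from step 8 through step 13 cancels to the identity and can be dropped.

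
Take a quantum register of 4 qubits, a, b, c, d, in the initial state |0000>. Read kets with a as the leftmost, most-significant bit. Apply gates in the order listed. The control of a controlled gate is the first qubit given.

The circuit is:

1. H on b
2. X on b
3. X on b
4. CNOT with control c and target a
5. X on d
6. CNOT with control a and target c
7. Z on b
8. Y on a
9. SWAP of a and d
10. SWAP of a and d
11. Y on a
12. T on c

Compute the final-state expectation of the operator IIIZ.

The observable IIIZ averages to -1. Key observation: gates 8-11 undo each other exactly, leaving only the rest of the circuit to track.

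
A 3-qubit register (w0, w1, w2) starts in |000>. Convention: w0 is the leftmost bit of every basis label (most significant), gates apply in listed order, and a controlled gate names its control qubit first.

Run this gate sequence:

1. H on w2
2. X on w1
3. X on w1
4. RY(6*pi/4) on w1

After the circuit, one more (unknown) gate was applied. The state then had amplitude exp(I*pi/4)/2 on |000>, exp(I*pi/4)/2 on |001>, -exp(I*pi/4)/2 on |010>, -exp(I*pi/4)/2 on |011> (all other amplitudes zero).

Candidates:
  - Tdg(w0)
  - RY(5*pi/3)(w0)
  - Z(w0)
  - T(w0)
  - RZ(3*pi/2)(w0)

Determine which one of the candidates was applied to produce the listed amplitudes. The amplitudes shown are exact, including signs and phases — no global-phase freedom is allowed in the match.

The applied gate was RZ(3*pi/2)(w0). Key observation: gates 2-3 undo each other exactly, leaving only the rest of the circuit to track.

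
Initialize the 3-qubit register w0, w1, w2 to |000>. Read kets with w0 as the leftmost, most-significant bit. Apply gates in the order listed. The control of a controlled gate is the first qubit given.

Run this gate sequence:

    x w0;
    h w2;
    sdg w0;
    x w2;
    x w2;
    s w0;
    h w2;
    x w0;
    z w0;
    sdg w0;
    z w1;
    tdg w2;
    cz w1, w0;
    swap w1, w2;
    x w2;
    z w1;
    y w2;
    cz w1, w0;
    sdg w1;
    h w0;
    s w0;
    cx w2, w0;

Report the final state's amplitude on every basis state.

After the circuit, the state carries amplitude -sqrt(2)*I/2 on |000>, sqrt(2)/2 on |100>, and 0 on every other basis state. Key observation: gates 2-7 undo each other exactly, leaving only the rest of the circuit to track.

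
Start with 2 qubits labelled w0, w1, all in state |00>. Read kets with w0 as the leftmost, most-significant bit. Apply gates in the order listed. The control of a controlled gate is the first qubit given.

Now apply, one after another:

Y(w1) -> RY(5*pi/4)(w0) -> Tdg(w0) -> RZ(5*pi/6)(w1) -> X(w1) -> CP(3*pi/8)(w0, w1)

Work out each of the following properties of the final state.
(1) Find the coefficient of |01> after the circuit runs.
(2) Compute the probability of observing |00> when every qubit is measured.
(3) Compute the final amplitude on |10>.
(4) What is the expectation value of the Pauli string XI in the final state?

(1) |01> carries amplitude 0 in the final state.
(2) A full measurement returns |00> with probability 1/2 - sqrt(2)/4.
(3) The final state's coefficient on |10> equals sqrt(sqrt(2) + 2)*exp(2*I*pi/3)/2.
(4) In the final state, XI has expectation -1/2.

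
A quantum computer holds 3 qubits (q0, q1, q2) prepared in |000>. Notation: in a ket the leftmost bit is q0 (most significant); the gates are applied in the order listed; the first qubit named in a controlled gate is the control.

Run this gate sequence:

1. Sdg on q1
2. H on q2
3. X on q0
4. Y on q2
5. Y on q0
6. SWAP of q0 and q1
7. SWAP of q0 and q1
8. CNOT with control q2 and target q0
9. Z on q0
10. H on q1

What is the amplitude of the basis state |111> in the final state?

The final state's coefficient on |111> equals -1/2.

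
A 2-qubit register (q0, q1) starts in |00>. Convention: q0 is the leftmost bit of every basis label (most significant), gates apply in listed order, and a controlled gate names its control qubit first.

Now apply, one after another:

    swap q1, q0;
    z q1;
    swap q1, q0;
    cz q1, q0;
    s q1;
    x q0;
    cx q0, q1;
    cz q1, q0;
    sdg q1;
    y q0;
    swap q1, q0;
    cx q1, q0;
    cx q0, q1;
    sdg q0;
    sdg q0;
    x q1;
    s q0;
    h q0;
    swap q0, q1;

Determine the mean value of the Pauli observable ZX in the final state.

In the final state, ZX has expectation -1.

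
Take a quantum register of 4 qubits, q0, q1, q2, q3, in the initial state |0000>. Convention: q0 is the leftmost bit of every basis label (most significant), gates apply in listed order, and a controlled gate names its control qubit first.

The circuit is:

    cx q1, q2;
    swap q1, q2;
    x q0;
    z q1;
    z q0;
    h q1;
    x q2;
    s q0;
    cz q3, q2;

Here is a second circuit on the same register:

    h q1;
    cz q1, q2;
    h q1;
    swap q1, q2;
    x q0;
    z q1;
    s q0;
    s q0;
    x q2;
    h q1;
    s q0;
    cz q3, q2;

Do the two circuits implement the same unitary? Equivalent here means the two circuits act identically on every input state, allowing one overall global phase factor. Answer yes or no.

No, they are not equivalent — no single phase factor reconciles the two unitaries.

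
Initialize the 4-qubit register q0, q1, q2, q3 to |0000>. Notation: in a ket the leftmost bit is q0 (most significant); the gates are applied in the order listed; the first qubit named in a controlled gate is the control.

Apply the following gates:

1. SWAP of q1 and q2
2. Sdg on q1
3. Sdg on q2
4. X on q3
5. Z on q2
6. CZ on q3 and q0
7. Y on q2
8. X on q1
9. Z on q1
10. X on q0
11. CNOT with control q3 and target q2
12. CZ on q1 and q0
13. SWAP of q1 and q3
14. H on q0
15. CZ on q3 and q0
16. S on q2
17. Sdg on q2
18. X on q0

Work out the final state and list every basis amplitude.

The resulting statevector has amplitude sqrt(2)*I/2 on |0101>, sqrt(2)*I/2 on |1101>, and 0 on every other basis state. Key observation: the block from step 16 through step 17 cancels to the identity and can be dropped.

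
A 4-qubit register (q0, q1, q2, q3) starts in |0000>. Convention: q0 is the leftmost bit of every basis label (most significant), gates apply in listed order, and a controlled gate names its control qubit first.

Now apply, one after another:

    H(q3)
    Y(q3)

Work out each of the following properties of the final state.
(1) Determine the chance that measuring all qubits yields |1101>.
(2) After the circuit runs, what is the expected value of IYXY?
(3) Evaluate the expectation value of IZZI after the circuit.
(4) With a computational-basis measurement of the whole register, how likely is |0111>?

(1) A full measurement returns |1101> with probability 0.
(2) In the final state, IYXY has expectation 0.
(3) The observable IZZI averages to 1.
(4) Outcome |0111> occurs with probability 0.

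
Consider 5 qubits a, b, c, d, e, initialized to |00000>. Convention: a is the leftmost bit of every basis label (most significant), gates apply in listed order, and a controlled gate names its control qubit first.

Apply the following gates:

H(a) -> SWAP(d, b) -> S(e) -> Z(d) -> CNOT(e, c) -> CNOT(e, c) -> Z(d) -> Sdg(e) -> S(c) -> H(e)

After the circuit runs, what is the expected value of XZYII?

In the final state, XZYII has expectation 0. Key observation: the block from step 3 through step 8 cancels to the identity and can be dropped.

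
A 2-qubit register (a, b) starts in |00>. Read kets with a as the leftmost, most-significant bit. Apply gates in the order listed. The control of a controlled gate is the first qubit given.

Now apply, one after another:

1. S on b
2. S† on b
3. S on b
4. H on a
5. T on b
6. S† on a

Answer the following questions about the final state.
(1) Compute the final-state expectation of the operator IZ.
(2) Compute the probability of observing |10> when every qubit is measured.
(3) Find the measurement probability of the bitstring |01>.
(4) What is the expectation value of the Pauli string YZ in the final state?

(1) The observable IZ averages to 1. Key observation: gates 1-2 undo each other exactly, leaving only the rest of the circuit to track.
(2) The probability of measuring |10> is 1/2.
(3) A full measurement returns |01> with probability 0.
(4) The expectation value of YZ is -1.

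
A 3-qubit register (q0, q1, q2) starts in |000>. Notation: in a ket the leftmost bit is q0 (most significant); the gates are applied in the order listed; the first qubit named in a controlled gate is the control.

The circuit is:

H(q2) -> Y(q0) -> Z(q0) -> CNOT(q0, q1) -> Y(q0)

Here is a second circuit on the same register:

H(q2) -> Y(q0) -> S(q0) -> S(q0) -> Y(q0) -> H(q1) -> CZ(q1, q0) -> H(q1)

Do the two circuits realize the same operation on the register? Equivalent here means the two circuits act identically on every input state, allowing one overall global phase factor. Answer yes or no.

No, they are not equivalent — no single phase factor reconciles the two unitaries.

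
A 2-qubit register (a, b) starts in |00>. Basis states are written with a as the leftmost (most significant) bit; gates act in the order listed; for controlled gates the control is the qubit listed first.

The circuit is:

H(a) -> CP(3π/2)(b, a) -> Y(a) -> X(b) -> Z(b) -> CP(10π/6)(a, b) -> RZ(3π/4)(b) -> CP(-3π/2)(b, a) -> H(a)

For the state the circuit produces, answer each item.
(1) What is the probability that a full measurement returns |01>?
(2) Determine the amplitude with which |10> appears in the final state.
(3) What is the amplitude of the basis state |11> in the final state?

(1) The probability of measuring |01> is 1/2 - sqrt(3)/4.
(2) The amplitude on |10> is 0.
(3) The amplitude on |11> is -exp(I*pi/24)/2 + exp(7*I*pi/8)/2.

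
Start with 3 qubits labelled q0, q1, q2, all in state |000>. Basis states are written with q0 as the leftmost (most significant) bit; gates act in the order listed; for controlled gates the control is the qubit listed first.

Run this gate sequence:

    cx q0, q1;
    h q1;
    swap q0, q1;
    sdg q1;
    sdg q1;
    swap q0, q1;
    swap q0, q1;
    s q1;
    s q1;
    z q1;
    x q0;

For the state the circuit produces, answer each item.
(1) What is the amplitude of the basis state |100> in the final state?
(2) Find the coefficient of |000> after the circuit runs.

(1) The amplitude on |100> is sqrt(2)/2. Key observation: the block from step 4 through step 9 cancels to the identity and can be dropped.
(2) The final state's coefficient on |000> equals sqrt(2)/2.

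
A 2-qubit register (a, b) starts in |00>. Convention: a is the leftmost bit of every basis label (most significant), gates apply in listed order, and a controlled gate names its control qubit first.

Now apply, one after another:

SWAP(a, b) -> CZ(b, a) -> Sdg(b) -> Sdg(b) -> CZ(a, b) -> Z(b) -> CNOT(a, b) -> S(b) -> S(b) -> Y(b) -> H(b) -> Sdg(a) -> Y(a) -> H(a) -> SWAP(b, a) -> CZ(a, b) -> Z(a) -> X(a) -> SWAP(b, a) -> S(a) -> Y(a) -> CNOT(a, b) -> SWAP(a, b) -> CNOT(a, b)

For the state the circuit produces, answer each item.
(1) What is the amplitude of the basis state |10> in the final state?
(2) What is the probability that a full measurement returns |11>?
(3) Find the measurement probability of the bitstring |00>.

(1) The final state's coefficient on |10> equals -I/2.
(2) A full measurement returns |11> with probability 1/4.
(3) Outcome |00> occurs with probability 1/4.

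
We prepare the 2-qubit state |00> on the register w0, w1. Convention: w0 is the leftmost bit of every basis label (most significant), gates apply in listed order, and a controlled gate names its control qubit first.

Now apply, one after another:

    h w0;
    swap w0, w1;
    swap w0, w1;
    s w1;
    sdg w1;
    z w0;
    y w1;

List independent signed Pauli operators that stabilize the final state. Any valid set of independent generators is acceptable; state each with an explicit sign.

The stabilizer group can be generated by -XI, -IZ, among other valid generating sets. Key observation: gates 2-3 undo each other exactly, leaving only the rest of the circuit to track.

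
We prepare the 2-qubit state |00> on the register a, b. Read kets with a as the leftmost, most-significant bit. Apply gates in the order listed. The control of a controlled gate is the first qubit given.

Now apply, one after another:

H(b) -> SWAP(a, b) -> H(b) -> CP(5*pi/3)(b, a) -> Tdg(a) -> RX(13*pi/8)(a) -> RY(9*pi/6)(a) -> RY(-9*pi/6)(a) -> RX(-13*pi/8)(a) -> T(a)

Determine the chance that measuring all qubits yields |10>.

The probability of measuring |10> is 1/4. Key observation: steps 5-10 multiply out to the identity, so the circuit reduces to the remaining gates.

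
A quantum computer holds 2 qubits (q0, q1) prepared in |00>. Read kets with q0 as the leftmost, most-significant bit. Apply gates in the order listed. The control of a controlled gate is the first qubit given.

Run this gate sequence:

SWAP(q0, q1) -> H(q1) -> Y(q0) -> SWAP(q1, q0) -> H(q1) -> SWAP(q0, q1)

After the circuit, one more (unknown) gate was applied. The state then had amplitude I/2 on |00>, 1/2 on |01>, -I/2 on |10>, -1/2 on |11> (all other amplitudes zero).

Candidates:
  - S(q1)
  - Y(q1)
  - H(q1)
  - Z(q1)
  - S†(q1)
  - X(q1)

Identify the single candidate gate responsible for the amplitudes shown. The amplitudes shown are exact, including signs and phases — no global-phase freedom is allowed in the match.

The unique candidate consistent with the amplitudes is S†(q1).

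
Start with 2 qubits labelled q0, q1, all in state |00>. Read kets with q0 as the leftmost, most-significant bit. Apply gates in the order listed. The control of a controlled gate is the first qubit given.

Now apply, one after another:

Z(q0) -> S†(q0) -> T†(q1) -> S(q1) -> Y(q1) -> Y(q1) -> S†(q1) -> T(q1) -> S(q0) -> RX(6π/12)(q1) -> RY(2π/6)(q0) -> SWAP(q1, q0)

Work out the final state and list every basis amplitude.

The resulting statevector has amplitude sqrt(6)/4 on |00>, sqrt(2)/4 on |01>, -sqrt(6)*I/4 on |10>, -sqrt(2)*I/4 on |11>. Key observation: steps 2-9 multiply out to the identity, so the circuit reduces to the remaining gates.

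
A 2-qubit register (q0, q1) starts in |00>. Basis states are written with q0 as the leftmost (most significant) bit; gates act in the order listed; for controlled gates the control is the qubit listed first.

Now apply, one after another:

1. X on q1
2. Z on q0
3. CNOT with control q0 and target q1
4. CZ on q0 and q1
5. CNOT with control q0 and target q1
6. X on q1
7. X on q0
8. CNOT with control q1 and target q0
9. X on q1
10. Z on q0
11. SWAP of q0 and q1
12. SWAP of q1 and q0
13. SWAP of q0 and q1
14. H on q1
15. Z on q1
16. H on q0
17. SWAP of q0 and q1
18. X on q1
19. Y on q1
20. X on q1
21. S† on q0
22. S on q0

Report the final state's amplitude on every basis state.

After the circuit, the state carries amplitude I/2 on |00>, I/2 on |01>, I/2 on |10>, I/2 on |11>.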